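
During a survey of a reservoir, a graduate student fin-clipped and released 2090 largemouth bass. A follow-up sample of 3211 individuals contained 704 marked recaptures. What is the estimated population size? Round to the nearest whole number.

The marked fraction in the recapture sample should equal the marked fraction in the population: 704/3211 = 2090/N.
N = (2090 × 3211) / 704 = 6710990 / 704 ≈ 9532.7 → 9533

N ≈ 9533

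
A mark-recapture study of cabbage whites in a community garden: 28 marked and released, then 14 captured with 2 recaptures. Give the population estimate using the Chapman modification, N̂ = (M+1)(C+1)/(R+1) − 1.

N̂ = (28+1)(14+1)/(2+1) − 1 = 29·15/3 − 1
= 435/3 − 1 = 145 − 1 = 144

N = 144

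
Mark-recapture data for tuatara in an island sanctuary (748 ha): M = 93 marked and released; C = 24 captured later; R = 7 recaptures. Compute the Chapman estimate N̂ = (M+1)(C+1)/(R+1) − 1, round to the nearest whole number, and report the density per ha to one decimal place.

N̂ = 94·25/8 − 1 = 2350/8 − 1 ≈ 292.8 → 293
Density = N̂ / area = 293 / 748 ≈ 0.39 → 0.4 per ha

density ≈ 0.4 tuatara per ha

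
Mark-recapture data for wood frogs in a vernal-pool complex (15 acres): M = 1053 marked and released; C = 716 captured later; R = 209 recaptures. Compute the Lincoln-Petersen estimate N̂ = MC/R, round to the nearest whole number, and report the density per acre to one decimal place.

N̂ = 1053·716/209 = 753948/209 ≈ 3607.4 → 3607
Density = N̂ / area = 3607 / 15 ≈ 240.47 → 240.5 per acre

density ≈ 240.5 wood frogs per acre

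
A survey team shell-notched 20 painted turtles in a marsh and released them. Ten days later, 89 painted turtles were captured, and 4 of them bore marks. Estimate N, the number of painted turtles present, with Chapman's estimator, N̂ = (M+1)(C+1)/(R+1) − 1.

N = 377

N̂ = (20+1)(89+1)/(4+1) − 1 = 21·90/5 − 1
= 1890/5 − 1 = 378 − 1 = 377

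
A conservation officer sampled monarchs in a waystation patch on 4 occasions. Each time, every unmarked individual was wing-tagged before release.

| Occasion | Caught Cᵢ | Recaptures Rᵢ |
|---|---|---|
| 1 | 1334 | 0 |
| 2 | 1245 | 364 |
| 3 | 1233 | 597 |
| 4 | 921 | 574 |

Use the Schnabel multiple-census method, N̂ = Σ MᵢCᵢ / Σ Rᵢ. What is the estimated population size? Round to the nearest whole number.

N ≈ 4572

Marked at large before each occasion: Mᵢ = Σⱼ<ᵢ (Cⱼ − Rⱼ) → M1=0, M2=1334, M3=2215, M4=2851
Σ MᵢCᵢ = 0·1334 + 1334·1245 + 2215·1233 + 2851·921 = 0 + 1660830 + 2731095 + 2625771 = 7017696
Σ Rᵢ = 0 + 364 + 597 + 574 = 1535
N̂ = 7017696 / 1535 ≈ 4571.8 → 4572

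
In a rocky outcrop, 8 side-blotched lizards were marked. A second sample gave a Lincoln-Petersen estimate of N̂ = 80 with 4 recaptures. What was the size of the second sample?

From N = M·C/R: C = N·R / M = 80·4 / 8 = 320 / 8 = 40.

C = 40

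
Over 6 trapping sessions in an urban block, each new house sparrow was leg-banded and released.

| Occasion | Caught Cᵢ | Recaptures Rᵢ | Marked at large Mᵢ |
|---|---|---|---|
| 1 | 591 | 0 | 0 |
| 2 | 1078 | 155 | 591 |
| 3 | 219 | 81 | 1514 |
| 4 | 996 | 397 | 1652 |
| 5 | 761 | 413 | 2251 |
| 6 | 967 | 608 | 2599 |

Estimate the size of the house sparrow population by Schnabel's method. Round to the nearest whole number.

N ≈ 4136

Σ MᵢCᵢ = 0·591 + 591·1078 + 1514·219 + 1652·996 + 2251·761 + 2599·967 = 0 + 637098 + 331566 + 1645392 + 1713011 + 2513233 = 6840300
Σ Rᵢ = 0 + 155 + 81 + 397 + 413 + 608 = 1654
N̂ = 6840300 / 1654 ≈ 4135.6 → 4136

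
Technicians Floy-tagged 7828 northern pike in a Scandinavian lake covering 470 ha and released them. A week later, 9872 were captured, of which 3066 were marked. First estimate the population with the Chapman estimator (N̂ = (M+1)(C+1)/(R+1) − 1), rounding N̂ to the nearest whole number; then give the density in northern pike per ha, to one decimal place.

density ≈ 53.6 northern pike per ha

N̂ = 7829·9873/3067 − 1 = 77295717/3067 − 1 ≈ 25201.4 → 25201
Density = N̂ / area = 25201 / 470 ≈ 53.62 → 53.6 per ha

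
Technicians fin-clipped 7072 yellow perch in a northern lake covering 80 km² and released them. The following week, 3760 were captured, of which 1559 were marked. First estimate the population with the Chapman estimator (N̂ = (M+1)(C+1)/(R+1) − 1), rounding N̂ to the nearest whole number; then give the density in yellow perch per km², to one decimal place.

density ≈ 213.1 yellow perch per km²

N̂ = 7073·3761/1560 − 1 = 26601553/1560 − 1 ≈ 17051.3 → 17051
Density = N̂ / area = 17051 / 80 ≈ 213.14 → 213.1 per km²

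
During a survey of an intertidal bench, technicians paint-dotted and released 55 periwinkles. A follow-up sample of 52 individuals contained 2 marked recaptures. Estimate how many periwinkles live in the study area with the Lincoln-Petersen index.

N = 1430

N = (55 × 52) / 2 = 2860 / 2 = 1430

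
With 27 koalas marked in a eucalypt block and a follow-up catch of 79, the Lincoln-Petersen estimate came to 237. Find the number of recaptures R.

From N = M·C/R: R = M·C / N = 27·79 / 237 = 2133 / 237 = 9.

R = 9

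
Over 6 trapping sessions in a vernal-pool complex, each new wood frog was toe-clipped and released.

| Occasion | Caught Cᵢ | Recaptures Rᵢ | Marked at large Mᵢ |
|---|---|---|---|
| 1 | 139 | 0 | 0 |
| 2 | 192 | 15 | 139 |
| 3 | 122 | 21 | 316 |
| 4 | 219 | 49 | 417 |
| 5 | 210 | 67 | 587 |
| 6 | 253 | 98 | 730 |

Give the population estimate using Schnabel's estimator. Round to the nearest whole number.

N ≈ 1858

Σ MᵢCᵢ = 0·139 + 139·192 + 316·122 + 417·219 + 587·210 + 730·253 = 0 + 26688 + 38552 + 91323 + 123270 + 184690 = 464523
Σ Rᵢ = 0 + 15 + 21 + 49 + 67 + 98 = 250
N̂ = 464523 / 250 ≈ 1858.1 → 1858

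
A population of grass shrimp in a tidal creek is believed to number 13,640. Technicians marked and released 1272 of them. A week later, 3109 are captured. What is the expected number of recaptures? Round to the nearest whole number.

expected recaptures ≈ 290

The marked fraction of the population is 1272/13640, so in a sample of 3109 expect C·(M/N) marked.
E[R] = 1272 × 3109 / 13640 = 3954648 / 13640 ≈ 289.9 → 290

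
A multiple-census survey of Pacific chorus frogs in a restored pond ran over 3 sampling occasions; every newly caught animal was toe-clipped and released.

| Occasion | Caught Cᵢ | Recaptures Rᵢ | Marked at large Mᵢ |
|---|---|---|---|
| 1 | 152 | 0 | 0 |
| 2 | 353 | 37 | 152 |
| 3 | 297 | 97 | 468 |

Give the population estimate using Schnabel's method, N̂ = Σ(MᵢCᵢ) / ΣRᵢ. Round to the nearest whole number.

Σ MᵢCᵢ = 0·152 + 152·353 + 468·297 = 0 + 53656 + 138996 = 192652
Σ Rᵢ = 0 + 37 + 97 = 134
N̂ = 192652 / 134 ≈ 1437.7 → 1438

N ≈ 1438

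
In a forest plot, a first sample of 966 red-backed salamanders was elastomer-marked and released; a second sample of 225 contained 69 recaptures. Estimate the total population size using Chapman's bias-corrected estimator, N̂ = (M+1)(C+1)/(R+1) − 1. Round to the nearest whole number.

N ≈ 3121

N̂ = (966+1)(225+1)/(69+1) − 1 = 967·226/70 − 1
= 218542/70 − 1 ≈ 3122.0 − 1 ≈ 3121.0 → 3121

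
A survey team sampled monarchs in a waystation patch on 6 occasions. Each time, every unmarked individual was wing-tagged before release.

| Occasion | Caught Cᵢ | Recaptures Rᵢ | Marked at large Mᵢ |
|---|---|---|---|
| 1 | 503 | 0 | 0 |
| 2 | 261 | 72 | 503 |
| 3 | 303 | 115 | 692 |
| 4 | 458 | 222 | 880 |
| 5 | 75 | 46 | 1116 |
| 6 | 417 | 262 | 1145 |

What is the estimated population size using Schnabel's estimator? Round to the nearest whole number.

N ≈ 1820

Σ MᵢCᵢ = 0·503 + 503·261 + 692·303 + 880·458 + 1116·75 + 1145·417 = 0 + 131283 + 209676 + 403040 + 83700 + 477465 = 1305164
Σ Rᵢ = 0 + 72 + 115 + 222 + 46 + 262 = 717
N̂ = 1305164 / 717 ≈ 1820.3 → 1820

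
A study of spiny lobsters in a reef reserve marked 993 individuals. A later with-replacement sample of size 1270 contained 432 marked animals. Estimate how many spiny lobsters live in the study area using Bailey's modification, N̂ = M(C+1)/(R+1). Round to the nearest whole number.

N ≈ 2915

N̂ = 993·(1270+1)/(432+1) = 993·1271/433 = 1262103/433 ≈ 2914.8 → 2915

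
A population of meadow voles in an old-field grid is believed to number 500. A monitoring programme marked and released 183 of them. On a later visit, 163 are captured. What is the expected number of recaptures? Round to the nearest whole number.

expected recaptures ≈ 60

The marked fraction of the population is 183/500, so in a sample of 163 expect C·(M/N) marked.
E[R] = 183 × 163 / 500 = 29829 / 500 ≈ 59.7 → 60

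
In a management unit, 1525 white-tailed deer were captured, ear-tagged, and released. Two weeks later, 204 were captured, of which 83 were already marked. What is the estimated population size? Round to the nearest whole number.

If marked individuals mix randomly, R/C ≈ M/N, giving N ≈ M·C/R.
N = (1525 × 204) / 83 = 311100 / 83 ≈ 3748.2 → 3748

N ≈ 3748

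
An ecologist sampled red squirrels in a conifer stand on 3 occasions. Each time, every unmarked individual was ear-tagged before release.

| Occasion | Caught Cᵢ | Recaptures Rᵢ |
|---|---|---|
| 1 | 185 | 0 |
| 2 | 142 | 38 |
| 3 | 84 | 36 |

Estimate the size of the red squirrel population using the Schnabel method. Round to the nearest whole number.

N ≈ 683

Marked at large before each occasion: Mᵢ = Σⱼ<ᵢ (Cⱼ − Rⱼ) → M1=0, M2=185, M3=289
Σ MᵢCᵢ = 0·185 + 185·142 + 289·84 = 0 + 26270 + 24276 = 50546
Σ Rᵢ = 0 + 38 + 36 = 74
N̂ = 50546 / 74 ≈ 683.1 → 683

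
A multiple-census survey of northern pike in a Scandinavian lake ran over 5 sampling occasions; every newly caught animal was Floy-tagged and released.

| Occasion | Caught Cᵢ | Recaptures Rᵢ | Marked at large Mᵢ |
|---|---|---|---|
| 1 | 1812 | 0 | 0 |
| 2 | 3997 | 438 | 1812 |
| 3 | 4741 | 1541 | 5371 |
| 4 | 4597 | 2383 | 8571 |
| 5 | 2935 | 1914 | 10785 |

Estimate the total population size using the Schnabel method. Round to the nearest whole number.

Σ MᵢCᵢ = 0·1812 + 1812·3997 + 5371·4741 + 8571·4597 + 10785·2935 = 0 + 7242564 + 25463911 + 39400887 + 31653975 = 103761337
Σ Rᵢ = 0 + 438 + 1541 + 2383 + 1914 = 6276
N̂ = 103761337 / 6276 ≈ 16533.0 → 16533

N ≈ 16,533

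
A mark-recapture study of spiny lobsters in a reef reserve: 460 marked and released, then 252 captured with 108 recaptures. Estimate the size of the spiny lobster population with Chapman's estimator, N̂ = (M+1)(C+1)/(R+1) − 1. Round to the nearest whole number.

N̂ = (460+1)(252+1)/(108+1) − 1 = 461·253/109 − 1
= 116633/109 − 1 ≈ 1070.0 − 1 ≈ 1069.0 → 1069

N ≈ 1069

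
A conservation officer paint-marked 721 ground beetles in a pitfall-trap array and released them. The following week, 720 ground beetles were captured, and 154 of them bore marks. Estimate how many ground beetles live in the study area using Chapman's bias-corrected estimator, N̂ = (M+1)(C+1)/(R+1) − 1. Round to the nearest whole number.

N ≈ 3357

N̂ = (721+1)(720+1)/(154+1) − 1 = 722·721/155 − 1
= 520562/155 − 1 ≈ 3358.46 − 1 ≈ 3357.46 → 3357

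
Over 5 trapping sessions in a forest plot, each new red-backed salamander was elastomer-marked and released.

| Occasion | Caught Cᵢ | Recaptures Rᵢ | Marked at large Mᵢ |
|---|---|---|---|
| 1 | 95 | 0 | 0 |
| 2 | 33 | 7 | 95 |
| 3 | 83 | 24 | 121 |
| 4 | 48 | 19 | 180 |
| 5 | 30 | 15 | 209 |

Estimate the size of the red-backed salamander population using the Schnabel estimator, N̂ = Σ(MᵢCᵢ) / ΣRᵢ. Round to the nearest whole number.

N ≈ 432

Σ MᵢCᵢ = 0·95 + 95·33 + 121·83 + 180·48 + 209·30 = 0 + 3135 + 10043 + 8640 + 6270 = 28088
Σ Rᵢ = 0 + 7 + 24 + 19 + 15 = 65
N̂ = 28088 / 65 ≈ 432.1 → 432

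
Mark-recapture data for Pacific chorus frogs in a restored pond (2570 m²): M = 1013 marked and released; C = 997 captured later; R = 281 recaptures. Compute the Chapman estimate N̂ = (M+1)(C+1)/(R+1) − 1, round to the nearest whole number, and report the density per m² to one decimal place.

N̂ = 1014·998/282 − 1 = 1011972/282 − 1 ≈ 3587.6 → 3588
Density = N̂ / area = 3588 / 2570 ≈ 1.40 → 1.4 per m²

density ≈ 1.4 Pacific chorus frogs per m²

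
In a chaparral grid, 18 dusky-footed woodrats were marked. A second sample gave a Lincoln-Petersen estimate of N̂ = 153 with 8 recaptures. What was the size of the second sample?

From N = M·C/R: C = N·R / M = 153·8 / 18 = 1224 / 18 = 68.

C = 68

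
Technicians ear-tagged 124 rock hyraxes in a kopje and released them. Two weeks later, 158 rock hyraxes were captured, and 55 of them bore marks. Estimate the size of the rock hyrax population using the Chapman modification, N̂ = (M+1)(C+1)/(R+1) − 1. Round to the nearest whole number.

N ≈ 354

N̂ = (124+1)(158+1)/(55+1) − 1 = 125·159/56 − 1
= 19875/56 − 1 ≈ 354.9 − 1 ≈ 353.9 → 354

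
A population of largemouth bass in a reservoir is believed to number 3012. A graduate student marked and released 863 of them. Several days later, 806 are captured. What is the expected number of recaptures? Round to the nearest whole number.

Expected recaptures E[R] = M·C / N.
E[R] = 863 × 806 / 3012 = 695578 / 3012 ≈ 230.9 → 231

expected recaptures ≈ 231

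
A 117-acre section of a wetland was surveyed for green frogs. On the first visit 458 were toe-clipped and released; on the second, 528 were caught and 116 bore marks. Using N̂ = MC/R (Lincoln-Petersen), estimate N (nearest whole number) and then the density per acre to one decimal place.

N̂ = 458·528/116 = 241824/116 ≈ 2084.7 → 2085
Density = N̂ / area = 2085 / 117 ≈ 17.82 → 17.8 per acre

density ≈ 17.8 green frogs per acre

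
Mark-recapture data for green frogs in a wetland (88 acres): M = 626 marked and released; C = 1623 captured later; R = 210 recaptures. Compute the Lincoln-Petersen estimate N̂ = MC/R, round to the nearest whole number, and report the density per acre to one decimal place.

density ≈ 55.0 green frogs per acre

N̂ = 626·1623/210 = 1015998/210 ≈ 4838.1 → 4838
Density = N̂ / area = 4838 / 88 ≈ 54.98 → 55.0 per acre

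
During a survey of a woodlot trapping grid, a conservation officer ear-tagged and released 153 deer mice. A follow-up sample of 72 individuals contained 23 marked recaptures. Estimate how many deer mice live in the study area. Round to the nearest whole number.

N = (153 × 72) / 23 = 11016 / 23 ≈ 479.0 → 479

N ≈ 479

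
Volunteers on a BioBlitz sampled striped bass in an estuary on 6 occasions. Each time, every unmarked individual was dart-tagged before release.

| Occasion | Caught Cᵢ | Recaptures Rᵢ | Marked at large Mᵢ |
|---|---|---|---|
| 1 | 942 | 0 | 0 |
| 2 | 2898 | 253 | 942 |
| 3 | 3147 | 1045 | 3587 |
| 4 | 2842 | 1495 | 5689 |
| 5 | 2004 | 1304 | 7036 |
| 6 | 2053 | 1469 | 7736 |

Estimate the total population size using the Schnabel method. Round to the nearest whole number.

N ≈ 10,810

Σ MᵢCᵢ = 0·942 + 942·2898 + 3587·3147 + 5689·2842 + 7036·2004 + 7736·2053 = 0 + 2729916 + 11288289 + 16168138 + 14100144 + 15882008 = 60168495
Σ Rᵢ = 0 + 253 + 1045 + 1495 + 1304 + 1469 = 5566
N̂ = 60168495 / 5566 ≈ 10810.0 → 10810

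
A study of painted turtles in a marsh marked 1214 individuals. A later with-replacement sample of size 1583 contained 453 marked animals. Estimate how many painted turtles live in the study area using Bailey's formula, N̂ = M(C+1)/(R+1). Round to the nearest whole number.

N̂ = 1214·(1583+1)/(453+1) = 1214·1584/454 = 1922976/454 ≈ 4235.6 → 4236

N ≈ 4236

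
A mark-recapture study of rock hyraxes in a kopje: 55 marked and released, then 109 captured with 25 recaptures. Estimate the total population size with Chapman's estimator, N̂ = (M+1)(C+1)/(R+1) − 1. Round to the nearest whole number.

N̂ = (55+1)(109+1)/(25+1) − 1 = 56·110/26 − 1
= 6160/26 − 1 ≈ 236.9 − 1 ≈ 235.9 → 236

N ≈ 236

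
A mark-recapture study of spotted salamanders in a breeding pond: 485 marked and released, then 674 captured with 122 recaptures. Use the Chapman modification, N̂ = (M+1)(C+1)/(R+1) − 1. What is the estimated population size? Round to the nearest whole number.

N̂ = (485+1)(674+1)/(122+1) − 1 = 486·675/123 − 1
= 328050/123 − 1 ≈ 2667.1 − 1 ≈ 2666.1 → 2666

N ≈ 2666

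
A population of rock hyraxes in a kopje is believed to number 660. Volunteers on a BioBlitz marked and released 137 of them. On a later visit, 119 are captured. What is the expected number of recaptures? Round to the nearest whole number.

expected recaptures ≈ 25

The marked fraction of the population is 137/660, so in a sample of 119 expect C·(M/N) marked.
E[R] = 137 × 119 / 660 = 16303 / 660 ≈ 24.7 → 25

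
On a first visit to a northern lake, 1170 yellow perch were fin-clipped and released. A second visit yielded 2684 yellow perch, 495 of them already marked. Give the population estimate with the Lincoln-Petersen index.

N = (1170 × 2684) / 495 = 3140280 / 495 = 6344

N = 6344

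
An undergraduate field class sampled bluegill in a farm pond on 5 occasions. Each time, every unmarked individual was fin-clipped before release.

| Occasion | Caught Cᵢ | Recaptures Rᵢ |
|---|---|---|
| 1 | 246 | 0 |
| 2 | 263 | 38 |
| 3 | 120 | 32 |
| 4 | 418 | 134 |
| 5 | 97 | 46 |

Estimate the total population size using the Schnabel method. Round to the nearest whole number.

Marked at large before each occasion: Mᵢ = Σⱼ<ᵢ (Cⱼ − Rⱼ) → M1=0, M2=246, M3=471, M4=559, M5=843
Σ MᵢCᵢ = 0·246 + 246·263 + 471·120 + 559·418 + 843·97 = 0 + 64698 + 56520 + 233662 + 81771 = 436651
Σ Rᵢ = 0 + 38 + 32 + 134 + 46 = 250
N̂ = 436651 / 250 ≈ 1746.6 → 1747

N ≈ 1747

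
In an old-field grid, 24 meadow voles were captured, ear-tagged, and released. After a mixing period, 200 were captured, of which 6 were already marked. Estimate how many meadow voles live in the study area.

N = 800

N = (24 × 200) / 6 = 4800 / 6 = 800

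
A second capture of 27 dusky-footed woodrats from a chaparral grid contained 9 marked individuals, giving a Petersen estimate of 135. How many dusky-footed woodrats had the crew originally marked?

From N = M·C/R: M = N·R / C = 135·9 / 27 = 1215 / 27 = 45.

M = 45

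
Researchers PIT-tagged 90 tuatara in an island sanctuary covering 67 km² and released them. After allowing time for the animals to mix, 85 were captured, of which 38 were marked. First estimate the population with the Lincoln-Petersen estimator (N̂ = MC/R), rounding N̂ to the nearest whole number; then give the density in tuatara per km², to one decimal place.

density ≈ 3.0 tuatara per km²

N̂ = 90·85/38 = 7650/38 ≈ 201.3 → 201
Density = N̂ / area = 201 / 67 = 3.0 per km²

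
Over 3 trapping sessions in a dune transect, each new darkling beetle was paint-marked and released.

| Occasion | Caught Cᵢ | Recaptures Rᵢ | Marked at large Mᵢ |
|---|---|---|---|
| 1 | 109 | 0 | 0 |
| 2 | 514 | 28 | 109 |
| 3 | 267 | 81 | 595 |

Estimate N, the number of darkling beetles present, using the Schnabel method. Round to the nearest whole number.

Σ MᵢCᵢ = 0·109 + 109·514 + 595·267 = 0 + 56026 + 158865 = 214891
Σ Rᵢ = 0 + 28 + 81 = 109
N̂ = 214891 / 109 ≈ 1971.48 → 1971

N ≈ 1971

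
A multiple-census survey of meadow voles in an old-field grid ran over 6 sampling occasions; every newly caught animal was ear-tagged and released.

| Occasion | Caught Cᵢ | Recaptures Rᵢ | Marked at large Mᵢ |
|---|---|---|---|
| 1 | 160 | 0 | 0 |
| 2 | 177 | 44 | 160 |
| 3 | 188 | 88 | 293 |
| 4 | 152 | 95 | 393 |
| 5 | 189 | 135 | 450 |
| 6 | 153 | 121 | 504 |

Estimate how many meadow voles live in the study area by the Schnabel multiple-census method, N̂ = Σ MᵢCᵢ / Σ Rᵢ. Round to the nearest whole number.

Σ MᵢCᵢ = 0·160 + 160·177 + 293·188 + 393·152 + 450·189 + 504·153 = 0 + 28320 + 55084 + 59736 + 85050 + 77112 = 305302
Σ Rᵢ = 0 + 44 + 88 + 95 + 135 + 121 = 483
N̂ = 305302 / 483 ≈ 632.1 → 632

N ≈ 632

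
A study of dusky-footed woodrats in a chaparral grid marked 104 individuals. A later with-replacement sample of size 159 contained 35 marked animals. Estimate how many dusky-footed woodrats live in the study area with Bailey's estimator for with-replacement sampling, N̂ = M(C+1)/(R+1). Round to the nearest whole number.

N̂ = 104·(159+1)/(35+1) = 104·160/36 = 16640/36 ≈ 462.2 → 462

N ≈ 462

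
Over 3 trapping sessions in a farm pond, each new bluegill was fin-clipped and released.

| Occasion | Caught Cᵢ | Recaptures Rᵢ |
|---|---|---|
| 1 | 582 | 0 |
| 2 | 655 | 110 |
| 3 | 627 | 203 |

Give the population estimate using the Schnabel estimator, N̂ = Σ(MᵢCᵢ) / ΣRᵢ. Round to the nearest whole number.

Marked at large before each occasion: Mᵢ = Σⱼ<ᵢ (Cⱼ − Rⱼ) → M1=0, M2=582, M3=1127
Σ MᵢCᵢ = 0·582 + 582·655 + 1127·627 = 0 + 381210 + 706629 = 1087839
Σ Rᵢ = 0 + 110 + 203 = 313
N̂ = 1087839 / 313 ≈ 3475.5 → 3476

N ≈ 3476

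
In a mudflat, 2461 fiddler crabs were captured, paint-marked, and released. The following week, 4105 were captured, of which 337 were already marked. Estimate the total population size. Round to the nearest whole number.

The marked fraction in the recapture sample should equal the marked fraction in the population: 337/4105 = 2461/N.
N = (2461 × 4105) / 337 = 10102405 / 337 ≈ 29977.46 → 29977

N ≈ 29,977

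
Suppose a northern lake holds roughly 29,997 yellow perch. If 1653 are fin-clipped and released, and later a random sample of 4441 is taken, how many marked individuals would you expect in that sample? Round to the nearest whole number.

expected recaptures ≈ 245

The marked fraction of the population is 1653/29997, so in a sample of 4441 expect C·(M/N) marked.
E[R] = 1653 × 4441 / 29997 = 7340973 / 29997 ≈ 244.7 → 245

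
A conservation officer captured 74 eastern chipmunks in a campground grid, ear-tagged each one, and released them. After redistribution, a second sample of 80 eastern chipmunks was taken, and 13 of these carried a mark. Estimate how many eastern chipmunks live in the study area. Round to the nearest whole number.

N = (74 × 80) / 13 = 5920 / 13 ≈ 455.4 → 455

N ≈ 455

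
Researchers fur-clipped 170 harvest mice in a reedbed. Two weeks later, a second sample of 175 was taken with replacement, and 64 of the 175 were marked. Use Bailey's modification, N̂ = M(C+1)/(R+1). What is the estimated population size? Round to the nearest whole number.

N̂ = 170·(175+1)/(64+1) = 170·176/65 = 29920/65 ≈ 460.3 → 460

N ≈ 460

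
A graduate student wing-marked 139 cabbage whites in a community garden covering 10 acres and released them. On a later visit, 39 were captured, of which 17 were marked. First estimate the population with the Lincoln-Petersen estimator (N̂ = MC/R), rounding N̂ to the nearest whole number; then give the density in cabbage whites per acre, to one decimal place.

density ≈ 31.9 cabbage whites per acre

N̂ = 139·39/17 = 5421/17 ≈ 318.9 → 319
Density = N̂ / area = 319 / 10 ≈ 31.90 → 31.9 per acre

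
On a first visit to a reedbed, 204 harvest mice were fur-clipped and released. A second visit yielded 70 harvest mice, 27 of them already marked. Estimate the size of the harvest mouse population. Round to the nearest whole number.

N ≈ 529

If marked individuals mix randomly, R/C ≈ M/N, giving N ≈ M·C/R.
N = (204 × 70) / 27 = 14280 / 27 ≈ 528.9 → 529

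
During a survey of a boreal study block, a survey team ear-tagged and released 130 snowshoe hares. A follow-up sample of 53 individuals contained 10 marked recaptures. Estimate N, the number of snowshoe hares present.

N = 689

N = (130 × 53) / 10 = 6890 / 10 = 689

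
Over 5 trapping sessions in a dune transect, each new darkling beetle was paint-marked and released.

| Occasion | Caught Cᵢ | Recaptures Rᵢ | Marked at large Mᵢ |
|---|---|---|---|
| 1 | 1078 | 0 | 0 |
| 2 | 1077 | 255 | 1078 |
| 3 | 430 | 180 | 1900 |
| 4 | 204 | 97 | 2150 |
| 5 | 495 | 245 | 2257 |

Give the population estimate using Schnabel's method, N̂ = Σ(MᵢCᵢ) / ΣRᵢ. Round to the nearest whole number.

Σ MᵢCᵢ = 0·1078 + 1078·1077 + 1900·430 + 2150·204 + 2257·495 = 0 + 1161006 + 817000 + 438600 + 1117215 = 3533821
Σ Rᵢ = 0 + 255 + 180 + 97 + 245 = 777
N̂ = 3533821 / 777 ≈ 4548.0 → 4548

N ≈ 4548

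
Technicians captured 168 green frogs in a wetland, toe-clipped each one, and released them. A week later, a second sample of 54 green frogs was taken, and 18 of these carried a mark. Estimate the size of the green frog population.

N = 504

If marked individuals mix randomly, R/C ≈ M/N, giving N ≈ M·C/R.
N = (168 × 54) / 18 = 9072 / 18 = 504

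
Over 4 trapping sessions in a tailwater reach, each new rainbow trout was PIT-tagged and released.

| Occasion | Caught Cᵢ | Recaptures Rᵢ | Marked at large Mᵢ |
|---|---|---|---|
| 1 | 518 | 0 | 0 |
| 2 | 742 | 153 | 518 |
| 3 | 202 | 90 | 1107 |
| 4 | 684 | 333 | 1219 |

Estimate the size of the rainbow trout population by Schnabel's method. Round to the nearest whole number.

N ≈ 2503

Σ MᵢCᵢ = 0·518 + 518·742 + 1107·202 + 1219·684 = 0 + 384356 + 223614 + 833796 = 1441766
Σ Rᵢ = 0 + 153 + 90 + 333 = 576
N̂ = 1441766 / 576 ≈ 2503.1 → 2503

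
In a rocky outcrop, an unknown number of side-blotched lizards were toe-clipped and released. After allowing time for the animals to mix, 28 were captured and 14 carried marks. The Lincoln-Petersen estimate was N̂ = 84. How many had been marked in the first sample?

From N = M·C/R: M = N·R / C = 84·14 / 28 = 1176 / 28 = 42.

M = 42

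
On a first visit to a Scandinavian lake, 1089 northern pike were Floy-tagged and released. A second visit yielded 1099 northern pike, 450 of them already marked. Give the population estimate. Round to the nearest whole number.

N ≈ 2660

N = (1089 × 1099) / 450 = 1196811 / 450 ≈ 2659.6 → 2660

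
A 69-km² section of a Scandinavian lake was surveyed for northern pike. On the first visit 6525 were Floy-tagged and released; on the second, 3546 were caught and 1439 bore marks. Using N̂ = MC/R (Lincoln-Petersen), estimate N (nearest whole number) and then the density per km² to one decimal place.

N̂ = 6525·3546/1439 = 23137650/1439 ≈ 16079.0 → 16079
Density = N̂ / area = 16079 / 69 ≈ 233.03 → 233.0 per km²

density ≈ 233.0 northern pike per km²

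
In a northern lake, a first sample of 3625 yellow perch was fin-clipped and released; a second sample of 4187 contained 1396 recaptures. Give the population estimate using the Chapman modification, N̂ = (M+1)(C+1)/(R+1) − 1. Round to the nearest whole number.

N ≈ 10,869

N̂ = (3625+1)(4187+1)/(1396+1) − 1 = 3626·4188/1397 − 1
= 15185688/1397 − 1 ≈ 10870.2 − 1 ≈ 10869.2 → 10869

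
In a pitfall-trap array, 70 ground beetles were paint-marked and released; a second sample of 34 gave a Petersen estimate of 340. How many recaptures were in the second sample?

From N = M·C/R: R = M·C / N = 70·34 / 340 = 2380 / 340 = 7.

R = 7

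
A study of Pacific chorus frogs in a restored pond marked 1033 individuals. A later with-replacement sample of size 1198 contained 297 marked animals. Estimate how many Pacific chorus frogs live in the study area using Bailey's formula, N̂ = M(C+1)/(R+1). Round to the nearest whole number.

N̂ = 1033·(1198+1)/(297+1) = 1033·1199/298 = 1238567/298 ≈ 4156.3 → 4156

N ≈ 4156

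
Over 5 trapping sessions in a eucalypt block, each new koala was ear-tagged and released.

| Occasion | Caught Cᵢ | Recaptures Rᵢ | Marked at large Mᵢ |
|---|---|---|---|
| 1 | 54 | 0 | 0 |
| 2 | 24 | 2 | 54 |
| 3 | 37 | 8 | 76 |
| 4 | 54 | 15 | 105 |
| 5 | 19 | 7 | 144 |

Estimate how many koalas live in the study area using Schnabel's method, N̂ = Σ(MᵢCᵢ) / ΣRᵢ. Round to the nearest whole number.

N ≈ 391

Σ MᵢCᵢ = 0·54 + 54·24 + 76·37 + 105·54 + 144·19 = 0 + 1296 + 2812 + 5670 + 2736 = 12514
Σ Rᵢ = 0 + 2 + 8 + 15 + 7 = 32
N̂ = 12514 / 32 ≈ 391.1 → 391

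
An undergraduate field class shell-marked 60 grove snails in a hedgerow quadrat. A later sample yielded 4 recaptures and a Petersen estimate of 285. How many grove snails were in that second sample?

From N = M·C/R: C = N·R / M = 285·4 / 60 = 1140 / 60 = 19.

C = 19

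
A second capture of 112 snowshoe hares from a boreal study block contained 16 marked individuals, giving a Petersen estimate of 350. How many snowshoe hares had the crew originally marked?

From N = M·C/R: M = N·R / C = 350·16 / 112 = 5600 / 112 = 50.

M = 50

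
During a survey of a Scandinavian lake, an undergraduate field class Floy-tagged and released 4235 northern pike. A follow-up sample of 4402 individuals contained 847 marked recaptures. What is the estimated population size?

N = 22,010

If marked individuals mix randomly, R/C ≈ M/N, giving N ≈ M·C/R.
N = (4235 × 4402) / 847 = 18642470 / 847 = 22010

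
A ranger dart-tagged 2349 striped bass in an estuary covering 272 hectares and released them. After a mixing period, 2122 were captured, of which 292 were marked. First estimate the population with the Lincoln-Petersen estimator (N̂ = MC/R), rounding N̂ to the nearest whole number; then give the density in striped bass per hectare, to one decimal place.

density ≈ 62.8 striped bass per hectare

N̂ = 2349·2122/292 = 4984578/292 ≈ 17070.47 → 17070
Density = N̂ / area = 17070 / 272 ≈ 62.76 → 62.8 per hectare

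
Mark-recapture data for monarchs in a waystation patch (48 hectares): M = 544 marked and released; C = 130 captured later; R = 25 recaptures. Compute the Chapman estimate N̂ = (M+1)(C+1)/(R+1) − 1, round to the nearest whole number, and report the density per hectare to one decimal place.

N̂ = 545·131/26 − 1 = 71395/26 − 1 ≈ 2745.0 → 2745
Density = N̂ / area = 2745 / 48 ≈ 57.19 → 57.2 per hectare

density ≈ 57.2 monarchs per hectare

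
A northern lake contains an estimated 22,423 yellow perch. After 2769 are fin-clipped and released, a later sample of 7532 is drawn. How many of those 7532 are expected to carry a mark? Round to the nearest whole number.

The marked fraction of the population is 2769/22423, so in a sample of 7532 expect C·(M/N) marked.
E[R] = 2769 × 7532 / 22423 = 20856108 / 22423 ≈ 930.1 → 930

expected recaptures ≈ 930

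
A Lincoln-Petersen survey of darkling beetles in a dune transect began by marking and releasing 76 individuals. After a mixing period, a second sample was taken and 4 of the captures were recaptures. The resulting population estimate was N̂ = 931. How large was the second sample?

From N = M·C/R: C = N·R / M = 931·4 / 76 = 3724 / 76 = 49.

C = 49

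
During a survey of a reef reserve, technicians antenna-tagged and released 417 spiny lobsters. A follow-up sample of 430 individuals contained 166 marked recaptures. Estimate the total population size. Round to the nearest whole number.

N ≈ 1080

The marked fraction in the recapture sample should equal the marked fraction in the population: 166/430 = 417/N.
N = (417 × 430) / 166 = 179310 / 166 ≈ 1080.2 → 1080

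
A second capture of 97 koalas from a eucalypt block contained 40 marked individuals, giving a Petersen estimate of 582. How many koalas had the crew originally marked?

M = 240

From N = M·C/R: M = N·R / C = 582·40 / 97 = 23280 / 97 = 240.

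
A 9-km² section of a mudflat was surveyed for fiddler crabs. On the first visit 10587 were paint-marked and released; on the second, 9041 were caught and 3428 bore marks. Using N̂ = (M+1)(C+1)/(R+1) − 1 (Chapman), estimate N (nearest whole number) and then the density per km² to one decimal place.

N̂ = 10588·9042/3429 − 1 = 95736696/3429 − 1 ≈ 27918.7 → 27919
Density = N̂ / area = 27919 / 9 ≈ 3102.11 → 3102.1 per km²

density ≈ 3102.1 fiddler crabs per km²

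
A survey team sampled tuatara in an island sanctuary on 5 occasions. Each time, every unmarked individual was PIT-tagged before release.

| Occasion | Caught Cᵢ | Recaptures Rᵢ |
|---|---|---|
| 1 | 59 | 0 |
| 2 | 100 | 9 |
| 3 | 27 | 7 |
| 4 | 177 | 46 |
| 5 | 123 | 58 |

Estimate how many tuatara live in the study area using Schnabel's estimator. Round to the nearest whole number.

N ≈ 642

Marked at large before each occasion: Mᵢ = Σⱼ<ᵢ (Cⱼ − Rⱼ) → M1=0, M2=59, M3=150, M4=170, M5=301
Σ MᵢCᵢ = 0·59 + 59·100 + 150·27 + 170·177 + 301·123 = 0 + 5900 + 4050 + 30090 + 37023 = 77063
Σ Rᵢ = 0 + 9 + 7 + 46 + 58 = 120
N̂ = 77063 / 120 ≈ 642.2 → 642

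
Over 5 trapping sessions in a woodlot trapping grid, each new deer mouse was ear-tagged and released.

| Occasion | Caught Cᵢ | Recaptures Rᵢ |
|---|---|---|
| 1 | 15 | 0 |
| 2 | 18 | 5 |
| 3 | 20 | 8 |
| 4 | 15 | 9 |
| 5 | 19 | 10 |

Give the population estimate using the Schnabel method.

Marked at large before each occasion: Mᵢ = Σⱼ<ᵢ (Cⱼ − Rⱼ) → M1=0, M2=15, M3=28, M4=40, M5=46
Σ MᵢCᵢ = 0·15 + 15·18 + 28·20 + 40·15 + 46·19 = 0 + 270 + 560 + 600 + 874 = 2304
Σ Rᵢ = 0 + 5 + 8 + 9 + 10 = 32
N̂ = 2304 / 32 = 72

N = 72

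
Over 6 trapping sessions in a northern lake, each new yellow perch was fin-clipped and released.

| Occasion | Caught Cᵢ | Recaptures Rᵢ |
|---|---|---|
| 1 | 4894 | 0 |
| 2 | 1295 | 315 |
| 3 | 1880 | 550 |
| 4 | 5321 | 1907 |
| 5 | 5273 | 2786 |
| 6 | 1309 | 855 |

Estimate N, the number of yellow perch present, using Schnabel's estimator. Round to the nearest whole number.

N ≈ 20,093

Marked at large before each occasion: Mᵢ = Σⱼ<ᵢ (Cⱼ − Rⱼ) → M1=0, M2=4894, M3=5874, M4=7204, M5=10618, M6=13105
Σ MᵢCᵢ = 0·4894 + 4894·1295 + 5874·1880 + 7204·5321 + 10618·5273 + 13105·1309 = 0 + 6337730 + 11043120 + 38332484 + 55988714 + 17154445 = 128856493
Σ Rᵢ = 0 + 315 + 550 + 1907 + 2786 + 855 = 6413
N̂ = 128856493 / 6413 ≈ 20093.0 → 20093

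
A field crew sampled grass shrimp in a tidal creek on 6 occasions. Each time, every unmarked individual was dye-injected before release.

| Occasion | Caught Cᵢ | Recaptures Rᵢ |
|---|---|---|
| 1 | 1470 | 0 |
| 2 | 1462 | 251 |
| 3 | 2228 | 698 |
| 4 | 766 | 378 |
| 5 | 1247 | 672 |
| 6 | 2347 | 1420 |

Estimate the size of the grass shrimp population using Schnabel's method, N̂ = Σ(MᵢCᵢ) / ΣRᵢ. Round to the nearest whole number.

N ≈ 8548

Marked at large before each occasion: Mᵢ = Σⱼ<ᵢ (Cⱼ − Rⱼ) → M1=0, M2=1470, M3=2681, M4=4211, M5=4599, M6=5174
Σ MᵢCᵢ = 0·1470 + 1470·1462 + 2681·2228 + 4211·766 + 4599·1247 + 5174·2347 = 0 + 2149140 + 5973268 + 3225626 + 5734953 + 12143378 = 29226365
Σ Rᵢ = 0 + 251 + 698 + 378 + 672 + 1420 = 3419
N̂ = 29226365 / 3419 ≈ 8548.2 → 8548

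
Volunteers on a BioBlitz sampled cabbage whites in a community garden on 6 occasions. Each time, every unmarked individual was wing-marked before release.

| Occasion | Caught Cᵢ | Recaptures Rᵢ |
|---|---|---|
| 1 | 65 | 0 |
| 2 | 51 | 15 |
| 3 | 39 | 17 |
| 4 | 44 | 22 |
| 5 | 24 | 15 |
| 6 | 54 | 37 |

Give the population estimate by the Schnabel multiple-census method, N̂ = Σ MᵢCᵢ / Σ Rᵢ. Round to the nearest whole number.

N ≈ 231

Marked at large before each occasion: Mᵢ = Σⱼ<ᵢ (Cⱼ − Rⱼ) → M1=0, M2=65, M3=101, M4=123, M5=145, M6=154
Σ MᵢCᵢ = 0·65 + 65·51 + 101·39 + 123·44 + 145·24 + 154·54 = 0 + 3315 + 3939 + 5412 + 3480 + 8316 = 24462
Σ Rᵢ = 0 + 15 + 17 + 22 + 15 + 37 = 106
N̂ = 24462 / 106 ≈ 230.8 → 231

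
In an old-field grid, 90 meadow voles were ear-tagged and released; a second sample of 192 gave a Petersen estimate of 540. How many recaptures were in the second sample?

R = 32

From N = M·C/R: R = M·C / N = 90·192 / 540 = 17280 / 540 = 32.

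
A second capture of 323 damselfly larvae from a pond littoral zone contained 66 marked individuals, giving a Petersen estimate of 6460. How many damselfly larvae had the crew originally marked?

From N = M·C/R: M = N·R / C = 6460·66 / 323 = 426360 / 323 = 1320.

M = 1320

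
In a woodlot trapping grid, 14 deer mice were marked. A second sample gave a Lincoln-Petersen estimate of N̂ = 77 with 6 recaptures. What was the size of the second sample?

C = 33

From N = M·C/R: C = N·R / M = 77·6 / 14 = 462 / 14 = 33.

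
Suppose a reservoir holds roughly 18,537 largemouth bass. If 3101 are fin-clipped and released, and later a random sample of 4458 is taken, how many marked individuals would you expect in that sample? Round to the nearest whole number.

expected recaptures ≈ 746

Expected recaptures E[R] = M·C / N.
E[R] = 3101 × 4458 / 18537 = 13824258 / 18537 ≈ 745.8 → 746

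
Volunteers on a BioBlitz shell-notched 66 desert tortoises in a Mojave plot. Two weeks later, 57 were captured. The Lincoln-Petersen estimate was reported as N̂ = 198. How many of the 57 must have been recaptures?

R = 19

From N = M·C/R: R = M·C / N = 66·57 / 198 = 3762 / 198 = 19.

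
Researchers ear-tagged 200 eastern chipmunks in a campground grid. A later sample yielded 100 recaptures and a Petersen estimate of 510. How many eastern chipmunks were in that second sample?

C = 255

From N = M·C/R: C = N·R / M = 510·100 / 200 = 51000 / 200 = 255.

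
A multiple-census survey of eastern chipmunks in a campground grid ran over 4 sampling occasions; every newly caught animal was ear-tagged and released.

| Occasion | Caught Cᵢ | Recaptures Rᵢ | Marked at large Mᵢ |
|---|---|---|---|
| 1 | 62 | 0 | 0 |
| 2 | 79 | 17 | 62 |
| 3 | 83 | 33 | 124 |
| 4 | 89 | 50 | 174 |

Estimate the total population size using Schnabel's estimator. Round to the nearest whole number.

Σ MᵢCᵢ = 0·62 + 62·79 + 124·83 + 174·89 = 0 + 4898 + 10292 + 15486 = 30676
Σ Rᵢ = 0 + 17 + 33 + 50 = 100
N̂ = 30676 / 100 ≈ 306.8 → 307

N ≈ 307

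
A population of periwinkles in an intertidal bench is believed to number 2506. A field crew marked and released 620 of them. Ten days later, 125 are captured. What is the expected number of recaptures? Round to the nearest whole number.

The marked fraction of the population is 620/2506, so in a sample of 125 expect C·(M/N) marked.
E[R] = 620 × 125 / 2506 = 77500 / 2506 ≈ 30.9 → 31

expected recaptures ≈ 31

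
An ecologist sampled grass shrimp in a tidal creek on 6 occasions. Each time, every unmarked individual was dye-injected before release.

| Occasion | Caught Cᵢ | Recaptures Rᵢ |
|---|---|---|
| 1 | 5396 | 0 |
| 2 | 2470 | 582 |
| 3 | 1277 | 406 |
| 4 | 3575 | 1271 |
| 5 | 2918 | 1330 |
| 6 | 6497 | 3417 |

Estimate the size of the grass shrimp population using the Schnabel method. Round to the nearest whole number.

Marked at large before each occasion: Mᵢ = Σⱼ<ᵢ (Cⱼ − Rⱼ) → M1=0, M2=5396, M3=7284, M4=8155, M5=10459, M6=12047
Σ MᵢCᵢ = 0·5396 + 5396·2470 + 7284·1277 + 8155·3575 + 10459·2918 + 12047·6497 = 0 + 13328120 + 9301668 + 29154125 + 30519362 + 78269359 = 160572634
Σ Rᵢ = 0 + 582 + 406 + 1271 + 1330 + 3417 = 7006
N̂ = 160572634 / 7006 ≈ 22919.3 → 22919

N ≈ 22,919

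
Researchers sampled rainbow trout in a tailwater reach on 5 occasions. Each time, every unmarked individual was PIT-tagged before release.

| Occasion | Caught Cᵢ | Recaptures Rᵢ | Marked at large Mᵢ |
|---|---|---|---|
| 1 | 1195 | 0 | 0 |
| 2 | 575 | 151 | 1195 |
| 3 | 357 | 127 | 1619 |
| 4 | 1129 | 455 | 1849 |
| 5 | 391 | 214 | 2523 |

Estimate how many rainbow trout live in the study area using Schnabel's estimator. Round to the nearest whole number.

N ≈ 4582

Σ MᵢCᵢ = 0·1195 + 1195·575 + 1619·357 + 1849·1129 + 2523·391 = 0 + 687125 + 577983 + 2087521 + 986493 = 4339122
Σ Rᵢ = 0 + 151 + 127 + 455 + 214 = 947
N̂ = 4339122 / 947 ≈ 4582.0 → 4582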